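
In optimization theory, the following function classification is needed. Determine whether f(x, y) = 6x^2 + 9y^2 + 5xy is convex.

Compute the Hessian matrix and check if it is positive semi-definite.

f(x,y) = 6x^2 + 9y^2 + 5xy
Hessian H = [[12, 5], [5, 18]]
trace(H) = 30, det(H) = 191
Eigenvalues: (30 +/- sqrt(136)) / 2 = 20.83, 9.169
Since both eigenvalues > 0, f is convex.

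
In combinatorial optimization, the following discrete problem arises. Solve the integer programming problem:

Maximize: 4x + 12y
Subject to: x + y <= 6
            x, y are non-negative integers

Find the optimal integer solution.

Objective: 4x + 12y, constraint: x + y <= 6
Coefficient of y is 12 > coefficient of x is 4, so allocate the entire budget to y.
Optimal: x = 0, y = 6, value = 72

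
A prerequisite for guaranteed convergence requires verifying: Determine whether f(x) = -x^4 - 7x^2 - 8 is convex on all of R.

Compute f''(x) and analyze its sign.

f(x) = -x^4 - 7x^2 - 8
f'(x) = -4x^3 + -14x
f''(x) = -12x^2 + -14
f''(x) = -12x^2 + -14 <= -14 < 0 for all x
Therefore, f is concave on R.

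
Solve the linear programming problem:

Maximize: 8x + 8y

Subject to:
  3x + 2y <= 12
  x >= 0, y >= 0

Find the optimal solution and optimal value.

The feasible region has vertices at [(0, 0), (4, 0), (0, 6)].
Checking objective 8x + 8y at each vertex:
  (0, 0): 8*0 + 8*0 = 0
  (4, 0): 8*4 + 8*0 = 32
  (0, 6): 8*0 + 8*6 = 48
Maximum is 48 at (0, 6).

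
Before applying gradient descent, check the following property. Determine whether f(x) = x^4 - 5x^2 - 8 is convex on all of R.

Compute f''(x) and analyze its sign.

f(x) = x^4 - 5x^2 - 8
f'(x) = 4x^3 + -10x
f''(x) = 12x^2 + -10
f''(0) = -10 < 0, so not convex near x = 0
Therefore, f is not globally convex on R.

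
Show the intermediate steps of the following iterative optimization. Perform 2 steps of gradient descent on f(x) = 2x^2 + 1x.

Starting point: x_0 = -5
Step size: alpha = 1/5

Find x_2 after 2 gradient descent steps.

f(x) = 2x^2 + 1x, f'(x) = 4x + (1)
Step 1: f'(-5) = -19, x_1 = -5 - 1/5 * -19 = -6/5
Step 2: f'(-6/5) = -19/5, x_2 = -6/5 - 1/5 * -19/5 = -11/25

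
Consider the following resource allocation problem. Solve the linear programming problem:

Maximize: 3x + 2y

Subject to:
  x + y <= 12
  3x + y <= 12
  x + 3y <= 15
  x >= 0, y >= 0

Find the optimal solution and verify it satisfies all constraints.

Feasible vertices: (0, 0), (0, 5), (21/8, 33/8), (4, 0)
Objective 3x + 2y at each vertex:
  (0, 0): 0
  (0, 5): 10
  (21/8, 33/8): 129/8
  (4, 0): 12
Maximum is 129/8 at (21/8, 33/8).
Verify constraints at (x, y) = (21/8, 33/8):
  1*(21/8) + 1*(33/8) = 27/4 <= 12
  3*(21/8) + 1*(33/8) = 12 <= 12 (active)
  1*(21/8) + 3*(33/8) = 15 <= 15 (active)
  x = 21/8 >= 0, y = 33/8 >= 0. All constraints satisfied.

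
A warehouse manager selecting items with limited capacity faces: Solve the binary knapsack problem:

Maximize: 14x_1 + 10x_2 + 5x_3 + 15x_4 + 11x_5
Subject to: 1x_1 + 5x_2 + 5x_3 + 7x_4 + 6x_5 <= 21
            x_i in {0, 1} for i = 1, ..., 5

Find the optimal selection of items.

Items: item 1 (v=14, w=1), item 2 (v=10, w=5), item 3 (v=5, w=5), item 4 (v=15, w=7), item 5 (v=11, w=6)
Capacity: 21
Checking all 32 subsets (w = total weight, v = total value):
  {}: w = 0, v = 0
  {1}: w = 1, v = 14
  {2}: w = 5, v = 10
  {3}: w = 5, v = 5
  {4}: w = 7, v = 15
  {5}: w = 6, v = 11
  {1, 2}: w = 6, v = 24
  {1, 3}: w = 6, v = 19
  {1, 4}: w = 8, v = 29
  {1, 5}: w = 7, v = 25
  {2, 3}: w = 10, v = 15
  {2, 4}: w = 12, v = 25
  {2, 5}: w = 11, v = 21
  {3, 4}: w = 12, v = 20
  {3, 5}: w = 11, v = 16
  {4, 5}: w = 13, v = 26
  {1, 2, 3}: w = 11, v = 29
  {1, 2, 4}: w = 13, v = 39
  {1, 2, 5}: w = 12, v = 35
  {1, 3, 4}: w = 13, v = 34
  {1, 3, 5}: w = 12, v = 30
  {1, 4, 5}: w = 14, v = 40
  {2, 3, 4}: w = 17, v = 30
  {2, 3, 5}: w = 16, v = 26
  {2, 4, 5}: w = 18, v = 36
  {3, 4, 5}: w = 18, v = 31
  {1, 2, 3, 4}: w = 18, v = 44
  {1, 2, 3, 5}: w = 17, v = 40
  {1, 2, 4, 5}: w = 19, v = 50
  {1, 3, 4, 5}: w = 19, v = 45
  {2, 3, 4, 5}: w = 23 > 21, infeasible
  {1, 2, 3, 4, 5}: w = 24 > 21, infeasible
Best feasible subset: items [1, 2, 4, 5]
Total weight: 19 <= 21, total value: 50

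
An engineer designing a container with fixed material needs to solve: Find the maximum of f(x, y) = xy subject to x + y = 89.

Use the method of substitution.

Substitute y = 89 - x into f(x,y) = xy:
g(x) = x(89 - x) = 89x - x^2
g'(x) = 89 - 2x = 0  =>  x = 89/2
y = 89 - 89/2 = 89/2
Maximum value = (89/2) * (89/2) = 7921/4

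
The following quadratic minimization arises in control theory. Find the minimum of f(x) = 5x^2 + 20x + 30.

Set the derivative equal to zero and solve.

f(x) = 5x^2 + 20x + 30
f'(x) = 10x + (20) = 0
x = -20/10 = -2
f(-2) = 10
Since f''(x) = 10 > 0, this is a minimum.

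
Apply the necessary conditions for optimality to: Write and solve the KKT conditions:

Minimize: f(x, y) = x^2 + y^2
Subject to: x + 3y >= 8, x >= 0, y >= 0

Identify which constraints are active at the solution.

KKT conditions for min x^2 + y^2 s.t. 1x + 3y >= 8, x >= 0, y >= 0:
Stationarity: 2x = mu*1 + mu_x, 2y = mu*3 + mu_y, with mu, mu_x, mu_y >= 0
Complementary slackness: mu*(x + 3y - 8) = 0, mu_x*x = 0, mu_y*y = 0
(0, 0) is infeasible (1*0 + 3*0 < 8), so if mu = 0 stationarity would force x = mu_x/2 >= 0, y = mu_y/2 >= 0 with mu_x*x = mu_y*y = 0, i.e. x = y = 0: contradiction. Hence mu > 0 and x + 3y = 8 is active.
Try x > 0, y > 0 (so mu_x = mu_y = 0): x = 1*mu/2, y = 3*mu/2
Substitute: 1*(1*mu/2) + 3*(3*mu/2) = 8
  mu*10/2 = 8 => mu = 8/5
x* = 4/5 > 0, y* = 12/5 > 0, consistent with mu_x = mu_y = 0.
f is convex and the constraints are linear, so this KKT point is the global minimum.
f* = 32/5
Active constraints: x + 3y >= 8 (holds with equality, mu = 8/5 > 0); x >= 0 and y >= 0 are inactive (mu_x = mu_y = 0).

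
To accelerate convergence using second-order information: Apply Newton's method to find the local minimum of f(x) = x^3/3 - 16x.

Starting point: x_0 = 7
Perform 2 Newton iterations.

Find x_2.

f(x) = x^3/3 - 16x
f'(x) = x^2 - 16, f''(x) = 2x
Newton update: x_{n+1} = x_n - (x_n^2 - 16)/(2*x_n)
Step 1: x_0 = 7, f'=33, f''=14, x_1 = 65/14
Step 2: x_1 = 65/14, f'=1089/196, f''=65/7, x_2 = 7361/1820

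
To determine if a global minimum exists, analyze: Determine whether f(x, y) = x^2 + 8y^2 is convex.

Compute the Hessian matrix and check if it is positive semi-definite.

f(x,y) = x^2 + 8y^2
Hessian H = [[2, 0], [0, 16]]
trace(H) = 18, det(H) = 32
Eigenvalues: (18 +/- sqrt(196)) / 2 = 16, 2
Since both eigenvalues > 0, f is convex.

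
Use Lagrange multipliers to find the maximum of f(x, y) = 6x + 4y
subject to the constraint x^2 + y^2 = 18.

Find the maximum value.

Set up Lagrange conditions: grad f = lambda * grad g
  6 = 2*lambda*x
  4 = 2*lambda*y
From these: x/y = 6/4, so x = 6t, y = 4t for some t.
Substitute into constraint: (6t)^2 + (4t)^2 = 18
  t^2 * 52 = 18
  t = sqrt(18/52)
Maximum = 6*x + 4*y = (6^2 + 4^2)*t = 52 * sqrt(18/52) = sqrt(936)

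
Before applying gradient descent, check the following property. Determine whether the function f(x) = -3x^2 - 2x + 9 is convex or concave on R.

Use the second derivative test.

f(x) = -3x^2 - 2x + 9
f'(x) = -6x - 2
f''(x) = -6
Since f''(x) = -6 < 0 for all x, f is concave on R.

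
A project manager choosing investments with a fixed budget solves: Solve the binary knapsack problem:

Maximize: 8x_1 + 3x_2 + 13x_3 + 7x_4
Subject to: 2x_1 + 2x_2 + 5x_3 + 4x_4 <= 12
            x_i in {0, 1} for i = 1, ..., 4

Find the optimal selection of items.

Items: item 1 (v=8, w=2), item 2 (v=3, w=2), item 3 (v=13, w=5), item 4 (v=7, w=4)
Capacity: 12
Checking all 16 subsets (w = total weight, v = total value):
  {}: w = 0, v = 0
  {1}: w = 2, v = 8
  {2}: w = 2, v = 3
  {3}: w = 5, v = 13
  {4}: w = 4, v = 7
  {1, 2}: w = 4, v = 11
  {1, 3}: w = 7, v = 21
  {1, 4}: w = 6, v = 15
  {2, 3}: w = 7, v = 16
  {2, 4}: w = 6, v = 10
  {3, 4}: w = 9, v = 20
  {1, 2, 3}: w = 9, v = 24
  {1, 2, 4}: w = 8, v = 18
  {1, 3, 4}: w = 11, v = 28
  {2, 3, 4}: w = 11, v = 23
  {1, 2, 3, 4}: w = 13 > 12, infeasible
Best feasible subset: items [1, 3, 4]
Total weight: 11 <= 12, total value: 28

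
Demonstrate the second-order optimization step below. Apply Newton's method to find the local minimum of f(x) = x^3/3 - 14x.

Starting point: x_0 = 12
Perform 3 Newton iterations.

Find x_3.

f(x) = x^3/3 - 14x
f'(x) = x^2 - 14, f''(x) = 2x
Newton update: x_{n+1} = x_n - (x_n^2 - 14)/(2*x_n)
Step 1: x_0 = 12, f'=130, f''=24, x_1 = 79/12
Step 2: x_1 = 79/12, f'=4225/144, f''=79/6, x_2 = 8257/1896
Step 3: x_2 = 8257/1896, f'=17850625/3594816, f''=8257/948, x_3 = 118505473/31310544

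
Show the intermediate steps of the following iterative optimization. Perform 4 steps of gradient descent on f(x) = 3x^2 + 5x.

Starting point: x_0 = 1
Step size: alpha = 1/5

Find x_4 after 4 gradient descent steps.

f(x) = 3x^2 + 5x, f'(x) = 6x + (5)
Step 1: f'(1) = 11, x_1 = 1 - 1/5 * 11 = -6/5
Step 2: f'(-6/5) = -11/5, x_2 = -6/5 - 1/5 * -11/5 = -19/25
Step 3: f'(-19/25) = 11/25, x_3 = -19/25 - 1/5 * 11/25 = -106/125
Step 4: f'(-106/125) = -11/125, x_4 = -106/125 - 1/5 * -11/125 = -519/625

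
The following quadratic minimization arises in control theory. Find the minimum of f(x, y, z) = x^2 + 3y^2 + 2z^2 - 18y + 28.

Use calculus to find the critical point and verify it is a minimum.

f(x,y,z) = x^2 + 3y^2 + 2z^2 - 18y + 28
df/dx = 2x + (0) = 0 => x = 0
df/dy = 6y + (-18) = 0 => y = 3
df/dz = 4z + (0) = 0 => z = 0
f(0,3,0) = 1*(0)^2 + 3*(3)^2 + 2*(0)^2 + -18*(3) + 28 = 1
Hessian is diagonal with entries 2, 6, 4 > 0, confirmed minimum.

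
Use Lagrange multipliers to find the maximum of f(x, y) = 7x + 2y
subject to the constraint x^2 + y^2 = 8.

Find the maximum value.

Set up Lagrange conditions: grad f = lambda * grad g
  7 = 2*lambda*x
  2 = 2*lambda*y
From these: x/y = 7/2, so x = 7t, y = 2t for some t.
Substitute into constraint: (7t)^2 + (2t)^2 = 8
  t^2 * 53 = 8
  t = sqrt(8/53)
Maximum = 7*x + 2*y = (7^2 + 2^2)*t = 53 * sqrt(8/53) = sqrt(424)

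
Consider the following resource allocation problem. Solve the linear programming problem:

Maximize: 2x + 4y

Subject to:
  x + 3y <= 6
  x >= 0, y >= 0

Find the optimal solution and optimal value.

The feasible region has vertices at [(0, 0), (6, 0), (0, 2)].
Checking objective 2x + 4y at each vertex:
  (0, 0): 2*0 + 4*0 = 0
  (6, 0): 2*6 + 4*0 = 12
  (0, 2): 2*0 + 4*2 = 8
Maximum is 12 at (6, 0).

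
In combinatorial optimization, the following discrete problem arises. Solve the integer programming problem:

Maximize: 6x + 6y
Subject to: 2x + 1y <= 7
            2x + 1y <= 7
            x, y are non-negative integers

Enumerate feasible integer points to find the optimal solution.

Constraint 1: 2x + 1y <= 7
Constraint 2: 2x + 1y <= 7
Feasible x range (need y >= 0): 0 <= x <= min(7/2, 7/2) => x in {0, ..., 3}.
Enumerate feasible integer points row by row (the coefficient of y is 6 > 0, so for each x the largest feasible y gives the best value):
  x = 0: y <= min((7 - 2*0)/1, (7 - 2*0)/1) => y in {0, ..., 7}; best 6*0 + 6*7 = 42
  x = 1: y <= min((7 - 2*1)/1, (7 - 2*1)/1) => y in {0, ..., 5}; best 6*1 + 6*5 = 36
  x = 2: y <= min((7 - 2*2)/1, (7 - 2*2)/1) => y in {0, ..., 3}; best 6*2 + 6*3 = 30
  x = 3: y <= min((7 - 2*3)/1, (7 - 2*3)/1) => y in {0, ..., 1}; best 6*3 + 6*1 = 24
The maximum 6x + 6y = 42 is achieved at x = 0, y = 7.
Check: 2*0 + 1*7 = 7 <= 7 and 2*0 + 1*7 = 7 <= 7.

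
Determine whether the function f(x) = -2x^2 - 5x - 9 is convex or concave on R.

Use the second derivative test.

f(x) = -2x^2 - 5x - 9
f'(x) = -4x - 5
f''(x) = -4
Since f''(x) = -4 < 0 for all x, f is concave on R.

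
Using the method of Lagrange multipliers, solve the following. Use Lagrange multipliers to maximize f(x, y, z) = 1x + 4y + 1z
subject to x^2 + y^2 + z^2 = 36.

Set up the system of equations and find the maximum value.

Lagrange conditions: 1 = 2*lambda*x, 4 = 2*lambda*y, 1 = 2*lambda*z
So x:1 = y:4 = z:1, i.e. x = 1t, y = 4t, z = 1t
Constraint: t^2*(1^2 + 4^2 + 1^2) = 36
  t^2 * 18 = 36  =>  t = sqrt(2)
Maximum = 1*1t + 4*4t + 1*1t = 18*sqrt(2) = sqrt(648)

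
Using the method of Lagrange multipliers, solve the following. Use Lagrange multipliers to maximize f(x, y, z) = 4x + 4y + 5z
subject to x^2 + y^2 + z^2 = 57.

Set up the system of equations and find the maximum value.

Lagrange conditions: 4 = 2*lambda*x, 4 = 2*lambda*y, 5 = 2*lambda*z
So x:4 = y:4 = z:5, i.e. x = 4t, y = 4t, z = 5t
Constraint: t^2*(4^2 + 4^2 + 5^2) = 57
  t^2 * 57 = 57  =>  t = sqrt(1)
Maximum = 4*4t + 4*4t + 5*5t = 57*sqrt(1) = 57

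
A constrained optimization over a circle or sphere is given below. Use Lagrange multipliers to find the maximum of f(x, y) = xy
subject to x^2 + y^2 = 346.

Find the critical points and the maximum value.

Lagrange conditions: y = 2*lambda*x and x = 2*lambda*y
If x = 0 then y = 0, violating the constraint, so x, y != 0.
Dividing: y/x = x/y => x^2 = y^2 => y = x or y = -x
Constraint: 2x^2 = 346 => x^2 = 173 => x = +/-sqrt(173)
Critical points: (sqrt(173), sqrt(173)), (-sqrt(173), -sqrt(173)), (sqrt(173), -sqrt(173)), (-sqrt(173), sqrt(173))
  y = x:  xy = x^2 = 173  at (sqrt(173), sqrt(173)) and (-sqrt(173), -sqrt(173))
  y = -x: xy = -x^2 = -173 at (sqrt(173), -sqrt(173)) and (-sqrt(173), sqrt(173))
Maximum xy = 173 at (sqrt(173), sqrt(173)) and (-sqrt(173), -sqrt(173))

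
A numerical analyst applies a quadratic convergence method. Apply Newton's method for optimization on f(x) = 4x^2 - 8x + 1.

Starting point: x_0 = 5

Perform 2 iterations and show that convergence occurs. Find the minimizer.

f(x) = 4x^2 - 8x + 1, f'(x) = 8x + (-8), f''(x) = 8
Step 1: f'(5) = 32, x_1 = 5 - 32/8 = 1
Step 2: f'(1) = 0, x_2 = 1 (converged)
Newton's method converges in 1 step for quadratics.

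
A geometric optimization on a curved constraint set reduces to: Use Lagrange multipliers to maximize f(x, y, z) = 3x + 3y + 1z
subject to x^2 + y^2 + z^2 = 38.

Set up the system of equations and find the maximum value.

Lagrange conditions: 3 = 2*lambda*x, 3 = 2*lambda*y, 1 = 2*lambda*z
So x:3 = y:3 = z:1, i.e. x = 3t, y = 3t, z = 1t
Constraint: t^2*(3^2 + 3^2 + 1^2) = 38
  t^2 * 19 = 38  =>  t = sqrt(2)
Maximum = 3*3t + 3*3t + 1*1t = 19*sqrt(2) = sqrt(722)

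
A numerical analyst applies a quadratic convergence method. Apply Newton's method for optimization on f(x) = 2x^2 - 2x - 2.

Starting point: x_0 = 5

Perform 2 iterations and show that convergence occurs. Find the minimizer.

f(x) = 2x^2 - 2x - 2, f'(x) = 4x + (-2), f''(x) = 4
Step 1: f'(5) = 18, x_1 = 5 - 18/4 = 1/2
Step 2: f'(1/2) = 0, x_2 = 1/2 (converged)
Newton's method converges in 1 step for quadratics.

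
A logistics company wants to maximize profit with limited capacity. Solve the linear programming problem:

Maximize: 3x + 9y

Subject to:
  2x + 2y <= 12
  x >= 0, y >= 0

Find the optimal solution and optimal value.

The feasible region has vertices at [(0, 0), (6, 0), (0, 6)].
Checking objective 3x + 9y at each vertex:
  (0, 0): 3*0 + 9*0 = 0
  (6, 0): 3*6 + 9*0 = 18
  (0, 6): 3*0 + 9*6 = 54
Maximum is 54 at (0, 6).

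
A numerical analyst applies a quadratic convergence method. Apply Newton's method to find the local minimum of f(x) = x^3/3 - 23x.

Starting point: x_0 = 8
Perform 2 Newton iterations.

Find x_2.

f(x) = x^3/3 - 23x
f'(x) = x^2 - 23, f''(x) = 2x
Newton update: x_{n+1} = x_n - (x_n^2 - 23)/(2*x_n)
Step 1: x_0 = 8, f'=41, f''=16, x_1 = 87/16
Step 2: x_1 = 87/16, f'=1681/256, f''=87/8, x_2 = 13457/2784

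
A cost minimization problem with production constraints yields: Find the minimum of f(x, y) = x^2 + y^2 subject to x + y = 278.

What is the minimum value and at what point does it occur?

Substitute y = 278 - x into f(x,y) = x^2 + y^2:
g(x) = x^2 + (278 - x)^2 = 2x^2 - 556x + 77284
g'(x) = 4x - 556 = 0  =>  x = 139
y = 278 - 139 = 139
Minimum value = 139^2 + 139^2 = 38642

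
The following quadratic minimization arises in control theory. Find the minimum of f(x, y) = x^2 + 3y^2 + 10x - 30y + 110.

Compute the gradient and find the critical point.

f(x,y) = x^2 + 3y^2 + 10x - 30y + 110
df/dx = 2x + (10) = 0  =>  x = -5
df/dy = 6y + (-30) = 0  =>  y = 5
f(-5, 5) = 1*(-5)^2 + 3*(5)^2 + 10*(-5) + -30*(5) + 110 = 10
Hessian is diagonal with entries 2, 6 > 0, so this is a minimum.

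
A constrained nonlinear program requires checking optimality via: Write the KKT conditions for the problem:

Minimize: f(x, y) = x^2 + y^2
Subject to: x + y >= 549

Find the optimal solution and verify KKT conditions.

KKT conditions for min x^2 + y^2 s.t. x + y >= 549:
Stationarity: 2x = mu, 2y = mu
So x = y = mu/2.
Complementary slackness: mu*(x + y - 549) = 0
Primal feasibility: x + y >= 549; dual feasibility: mu >= 0
If mu = 0 then x = y = 0, but 0 + 0 < 549 is infeasible, so the constraint is active.
Constraint active: x + y = 2*(mu/2) = 549 => mu = 549
x = y = 549/2, f = 301401/2
Verify: stationarity 2*(549/2) = 549 = mu; primal 549/2 + 549/2 = 549 >= 549; dual mu = 549 >= 0; complementary slackness 549*(549 - 549) = 0. All KKT conditions hold.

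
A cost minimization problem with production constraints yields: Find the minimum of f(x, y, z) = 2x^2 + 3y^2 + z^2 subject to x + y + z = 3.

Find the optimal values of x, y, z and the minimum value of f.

Using Lagrange multipliers on f = 2x^2 + 3y^2 + z^2 with constraint x + y + z = 3:
Conditions: 2*2*x = lambda, 2*3*y = lambda, 2*1*z = lambda
So x = lambda/4, y = lambda/6, z = lambda/2
Substituting into constraint: lambda * (11/12) = 3
lambda = 36/11
x = 9/11, y = 6/11, z = 18/11
Minimum value = 54/11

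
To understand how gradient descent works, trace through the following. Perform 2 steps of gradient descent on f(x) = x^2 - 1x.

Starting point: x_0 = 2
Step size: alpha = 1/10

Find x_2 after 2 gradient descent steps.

f(x) = x^2 - 1x, f'(x) = 2x + (-1)
Step 1: f'(2) = 3, x_1 = 2 - 1/10 * 3 = 17/10
Step 2: f'(17/10) = 12/5, x_2 = 17/10 - 1/10 * 12/5 = 73/50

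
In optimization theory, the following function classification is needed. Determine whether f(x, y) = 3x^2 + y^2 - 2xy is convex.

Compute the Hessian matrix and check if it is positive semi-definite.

f(x,y) = 3x^2 + y^2 - 2xy
Hessian H = [[6, -2], [-2, 2]]
trace(H) = 8, det(H) = 8
Eigenvalues: (8 +/- sqrt(32)) / 2 = 6.828, 1.172
Since both eigenvalues > 0, f is convex.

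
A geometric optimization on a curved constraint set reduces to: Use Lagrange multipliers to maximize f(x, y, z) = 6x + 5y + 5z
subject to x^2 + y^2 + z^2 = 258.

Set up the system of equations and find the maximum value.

Lagrange conditions: 6 = 2*lambda*x, 5 = 2*lambda*y, 5 = 2*lambda*z
So x:6 = y:5 = z:5, i.e. x = 6t, y = 5t, z = 5t
Constraint: t^2*(6^2 + 5^2 + 5^2) = 258
  t^2 * 86 = 258  =>  t = sqrt(3)
Maximum = 6*6t + 5*5t + 5*5t = 86*sqrt(3) = sqrt(22188)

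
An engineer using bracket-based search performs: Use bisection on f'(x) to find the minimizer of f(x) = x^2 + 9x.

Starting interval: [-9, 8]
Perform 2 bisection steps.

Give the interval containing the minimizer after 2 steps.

Finding critical point of f(x) = x^2 + 9x using bisection on f'(x) = 2x + 9.
f'(x) = 0 when x = -9/2.
Starting interval: [-9, 8]
Step 1: mid = -1/2, f'(mid) = 8, new interval = [-9, -1/2]
Step 2: mid = -19/4, f'(mid) = -1/2, new interval = [-19/4, -1/2]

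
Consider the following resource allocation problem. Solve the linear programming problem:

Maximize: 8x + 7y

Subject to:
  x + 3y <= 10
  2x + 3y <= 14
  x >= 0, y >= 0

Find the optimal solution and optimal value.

Feasible vertices: (0, 0), (0, 10/3), (4, 2), (7, 0)
Objective 8x + 7y at each:
  (0, 0): 0
  (0, 10/3): 70/3
  (4, 2): 46
  (7, 0): 56
Maximum is 56 at (7, 0).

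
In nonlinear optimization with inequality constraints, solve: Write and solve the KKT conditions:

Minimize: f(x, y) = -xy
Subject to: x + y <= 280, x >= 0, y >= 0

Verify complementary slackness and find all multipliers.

Problem: min -xy s.t. x + y <= 280 (multiplier lambda), x >= 0 (mu_x), y >= 0 (mu_y)
KKT stationarity: -y + lambda - mu_x = 0, -x + lambda - mu_y = 0, with lambda, mu_x, mu_y >= 0
Complementary slackness: lambda*(x + y - 280) = 0, mu_x*x = 0, mu_y*y = 0
If lambda = 0: y = -mu_x <= 0 and x = -mu_y <= 0 force x = y = 0 with f = 0; but x = y = 140 is feasible with f = -19600 < 0, so this is not the minimum. Hence lambda > 0 and x + y = 280.
Try x > 0, y > 0 (so mu_x = mu_y = 0): y = lambda, x = lambda => x = y = lambda
x + y = 280 => 2*lambda = 280 => lambda = 140
x* = y* = 140 > 0, consistent with mu_x = mu_y = 0.
(Any feasible point with x = 0 or y = 0 has f = 0 > -19600, so the minimum is not on those boundaries.)
min(-xy) = -19600 (i.e. max xy = 19600)
Multipliers: lambda = 140, mu_x = 0, mu_y = 0
Complementary slackness: lambda*(x + y - 280) = 140*(140 + 140 - 280) = 0, mu_x*x = 0*140 = 0, mu_y*y = 0*140 = 0. Satisfied.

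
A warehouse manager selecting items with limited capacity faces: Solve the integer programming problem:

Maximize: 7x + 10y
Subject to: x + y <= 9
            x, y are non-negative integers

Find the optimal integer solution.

Objective: 7x + 10y, constraint: x + y <= 9
Coefficient of y is 10 > coefficient of x is 7, so allocate the entire budget to y.
Optimal: x = 0, y = 9, value = 90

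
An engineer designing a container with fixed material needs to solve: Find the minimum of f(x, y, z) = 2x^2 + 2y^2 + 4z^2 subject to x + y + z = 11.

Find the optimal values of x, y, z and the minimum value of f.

Using Lagrange multipliers on f = 2x^2 + 2y^2 + 4z^2 with constraint x + y + z = 11:
Conditions: 2*2*x = lambda, 2*2*y = lambda, 2*4*z = lambda
So x = lambda/4, y = lambda/4, z = lambda/8
Substituting into constraint: lambda * (5/8) = 11
lambda = 88/5
x = 22/5, y = 22/5, z = 11/5
Minimum value = 484/5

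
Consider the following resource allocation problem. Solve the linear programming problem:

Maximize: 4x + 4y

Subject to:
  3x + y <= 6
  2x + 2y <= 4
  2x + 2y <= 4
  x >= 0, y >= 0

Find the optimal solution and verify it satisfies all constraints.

Feasible vertices: (0, 0), (0, 2), (2, 0)
Objective 4x + 4y at each vertex:
  (0, 0): 0
  (0, 2): 8
  (2, 0): 8
Maximum is 8 at (0, 2).
Verify constraints at (x, y) = (0, 2):
  3*0 + 1*2 = 2 <= 6
  2*0 + 2*2 = 4 <= 4 (active)
  2*0 + 2*2 = 4 <= 4 (active)
  x = 0 >= 0, y = 2 >= 0. All constraints satisfied.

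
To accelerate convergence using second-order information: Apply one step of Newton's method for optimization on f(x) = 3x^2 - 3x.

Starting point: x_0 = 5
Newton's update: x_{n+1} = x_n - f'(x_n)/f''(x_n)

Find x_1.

f(x) = 3x^2 - 3x
f'(x) = 6x + (-3), f''(x) = 6
Newton step: x_1 = x_0 - f'(x_0)/f''(x_0)
f'(5) = 27
x_1 = 5 - 27/6 = 1/2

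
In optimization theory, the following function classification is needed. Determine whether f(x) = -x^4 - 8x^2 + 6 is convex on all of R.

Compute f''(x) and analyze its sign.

f(x) = -x^4 - 8x^2 + 6
f'(x) = -4x^3 + -16x
f''(x) = -12x^2 + -16
f''(x) = -12x^2 + -16 <= -16 < 0 for all x
Therefore, f is concave on R.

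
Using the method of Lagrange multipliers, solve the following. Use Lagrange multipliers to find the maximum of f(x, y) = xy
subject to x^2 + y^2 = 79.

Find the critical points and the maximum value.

Lagrange conditions: y = 2*lambda*x and x = 2*lambda*y
If x = 0 then y = 0, violating the constraint, so x, y != 0.
Dividing: y/x = x/y => x^2 = y^2 => y = x or y = -x
Constraint: 2x^2 = 79 => x^2 = 79/2 => x = +/-sqrt(79/2)
Critical points: (sqrt(79/2), sqrt(79/2)), (-sqrt(79/2), -sqrt(79/2)), (sqrt(79/2), -sqrt(79/2)), (-sqrt(79/2), sqrt(79/2))
  y = x:  xy = x^2 = 79/2  at (sqrt(79/2), sqrt(79/2)) and (-sqrt(79/2), -sqrt(79/2))
  y = -x: xy = -x^2 = -79/2 at (sqrt(79/2), -sqrt(79/2)) and (-sqrt(79/2), sqrt(79/2))
Maximum xy = 79/2 at (sqrt(79/2), sqrt(79/2)) and (-sqrt(79/2), -sqrt(79/2))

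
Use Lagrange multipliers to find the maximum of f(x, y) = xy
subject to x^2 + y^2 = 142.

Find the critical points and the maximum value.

Lagrange conditions: y = 2*lambda*x and x = 2*lambda*y
If x = 0 then y = 0, violating the constraint, so x, y != 0.
Dividing: y/x = x/y => x^2 = y^2 => y = x or y = -x
Constraint: 2x^2 = 142 => x^2 = 71 => x = +/-sqrt(71)
Critical points: (sqrt(71), sqrt(71)), (-sqrt(71), -sqrt(71)), (sqrt(71), -sqrt(71)), (-sqrt(71), sqrt(71))
  y = x:  xy = x^2 = 71  at (sqrt(71), sqrt(71)) and (-sqrt(71), -sqrt(71))
  y = -x: xy = -x^2 = -71 at (sqrt(71), -sqrt(71)) and (-sqrt(71), sqrt(71))
Maximum xy = 71 at (sqrt(71), sqrt(71)) and (-sqrt(71), -sqrt(71))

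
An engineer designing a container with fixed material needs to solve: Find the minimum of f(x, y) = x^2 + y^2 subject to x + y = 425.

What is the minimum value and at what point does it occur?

Substitute y = 425 - x into f(x,y) = x^2 + y^2:
g(x) = x^2 + (425 - x)^2 = 2x^2 - 850x + 180625
g'(x) = 4x - 850 = 0  =>  x = 425/2
y = 425 - 425/2 = 425/2
Minimum value = (425/2)^2 + (425/2)^2 = 180625/2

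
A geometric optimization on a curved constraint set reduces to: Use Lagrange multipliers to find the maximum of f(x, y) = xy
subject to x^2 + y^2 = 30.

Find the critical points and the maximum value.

Lagrange conditions: y = 2*lambda*x and x = 2*lambda*y
If x = 0 then y = 0, violating the constraint, so x, y != 0.
Dividing: y/x = x/y => x^2 = y^2 => y = x or y = -x
Constraint: 2x^2 = 30 => x^2 = 15 => x = +/-sqrt(15)
Critical points: (sqrt(15), sqrt(15)), (-sqrt(15), -sqrt(15)), (sqrt(15), -sqrt(15)), (-sqrt(15), sqrt(15))
  y = x:  xy = x^2 = 15  at (sqrt(15), sqrt(15)) and (-sqrt(15), -sqrt(15))
  y = -x: xy = -x^2 = -15 at (sqrt(15), -sqrt(15)) and (-sqrt(15), sqrt(15))
Maximum xy = 15 at (sqrt(15), sqrt(15)) and (-sqrt(15), -sqrt(15))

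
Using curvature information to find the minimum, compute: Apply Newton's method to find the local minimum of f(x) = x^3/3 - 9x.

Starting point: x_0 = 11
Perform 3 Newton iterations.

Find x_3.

f(x) = x^3/3 - 9x
f'(x) = x^2 - 9, f''(x) = 2x
Newton update: x_{n+1} = x_n - (x_n^2 - 9)/(2*x_n)
Step 1: x_0 = 11, f'=112, f''=22, x_1 = 65/11
Step 2: x_1 = 65/11, f'=3136/121, f''=130/11, x_2 = 2657/715
Step 3: x_2 = 2657/715, f'=2458624/511225, f''=5314/715, x_3 = 5830337/1899755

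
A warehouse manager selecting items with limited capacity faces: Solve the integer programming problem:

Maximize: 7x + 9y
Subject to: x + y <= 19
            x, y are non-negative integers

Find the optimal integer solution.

Objective: 7x + 9y, constraint: x + y <= 19
Coefficient of y is 9 > coefficient of x is 7, so allocate the entire budget to y.
Optimal: x = 0, y = 19, value = 171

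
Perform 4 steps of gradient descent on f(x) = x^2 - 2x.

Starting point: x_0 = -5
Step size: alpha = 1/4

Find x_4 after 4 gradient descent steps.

f(x) = x^2 - 2x, f'(x) = 2x + (-2)
Step 1: f'(-5) = -12, x_1 = -5 - 1/4 * -12 = -2
Step 2: f'(-2) = -6, x_2 = -2 - 1/4 * -6 = -1/2
Step 3: f'(-1/2) = -3, x_3 = -1/2 - 1/4 * -3 = 1/4
Step 4: f'(1/4) = -3/2, x_4 = 1/4 - 1/4 * -3/2 = 5/8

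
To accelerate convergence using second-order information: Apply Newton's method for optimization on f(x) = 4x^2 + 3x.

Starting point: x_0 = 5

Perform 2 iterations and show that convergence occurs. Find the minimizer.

f(x) = 4x^2 + 3x, f'(x) = 8x + (3), f''(x) = 8
Step 1: f'(5) = 43, x_1 = 5 - 43/8 = -3/8
Step 2: f'(-3/8) = 0, x_2 = -3/8 (converged)
Newton's method converges in 1 step for quadratics.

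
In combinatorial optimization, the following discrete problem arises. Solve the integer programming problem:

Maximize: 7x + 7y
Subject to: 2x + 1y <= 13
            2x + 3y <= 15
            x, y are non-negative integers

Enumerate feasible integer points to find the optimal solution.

Constraint 1: 2x + 1y <= 13
Constraint 2: 2x + 3y <= 15
Feasible x range (need y >= 0): 0 <= x <= min(13/2, 15/2) => x in {0, ..., 6}.
Enumerate feasible integer points row by row (the coefficient of y is 7 > 0, so for each x the largest feasible y gives the best value):
  x = 0: y <= min((13 - 2*0)/1, (15 - 2*0)/3) => y in {0, ..., 5}; best 7*0 + 7*5 = 35
  x = 1: y <= min((13 - 2*1)/1, (15 - 2*1)/3) => y in {0, ..., 4}; best 7*1 + 7*4 = 35
  x = 2: y <= min((13 - 2*2)/1, (15 - 2*2)/3) => y in {0, ..., 3}; best 7*2 + 7*3 = 35
  x = 3: y <= min((13 - 2*3)/1, (15 - 2*3)/3) => y in {0, ..., 3}; best 7*3 + 7*3 = 42
  x = 4: y <= min((13 - 2*4)/1, (15 - 2*4)/3) => y in {0, ..., 2}; best 7*4 + 7*2 = 42
  x = 5: y <= min((13 - 2*5)/1, (15 - 2*5)/3) => y in {0, ..., 1}; best 7*5 + 7*1 = 42
  x = 6: y <= min((13 - 2*6)/1, (15 - 2*6)/3) => y in {0, ..., 1}; best 7*6 + 7*1 = 49
The maximum 7x + 7y = 49 is achieved at x = 6, y = 1.
Check: 2*6 + 1*1 = 13 <= 13 and 2*6 + 3*1 = 15 <= 15.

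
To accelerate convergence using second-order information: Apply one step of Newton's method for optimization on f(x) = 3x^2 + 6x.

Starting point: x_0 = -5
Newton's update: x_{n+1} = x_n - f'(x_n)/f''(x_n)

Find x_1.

f(x) = 3x^2 + 6x
f'(x) = 6x + (6), f''(x) = 6
Newton step: x_1 = x_0 - f'(x_0)/f''(x_0)
f'(-5) = -24
x_1 = -5 - -24/6 = -1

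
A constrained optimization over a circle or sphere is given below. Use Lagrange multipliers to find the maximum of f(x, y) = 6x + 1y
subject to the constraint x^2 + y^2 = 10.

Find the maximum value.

Set up Lagrange conditions: grad f = lambda * grad g
  6 = 2*lambda*x
  1 = 2*lambda*y
From these: x/y = 6/1, so x = 6t, y = 1t for some t.
Substitute into constraint: (6t)^2 + (1t)^2 = 10
  t^2 * 37 = 10
  t = sqrt(10/37)
Maximum = 6*x + 1*y = (6^2 + 1^2)*t = 37 * sqrt(10/37) = sqrt(370)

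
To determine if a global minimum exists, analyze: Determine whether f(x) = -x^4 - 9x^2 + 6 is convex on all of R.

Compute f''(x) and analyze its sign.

f(x) = -x^4 - 9x^2 + 6
f'(x) = -4x^3 + -18x
f''(x) = -12x^2 + -18
f''(x) = -12x^2 + -18 <= -18 < 0 for all x
Therefore, f is concave on R.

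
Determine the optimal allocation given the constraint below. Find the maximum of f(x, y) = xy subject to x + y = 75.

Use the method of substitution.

Substitute y = 75 - x into f(x,y) = xy:
g(x) = x(75 - x) = 75x - x^2
g'(x) = 75 - 2x = 0  =>  x = 75/2
y = 75 - 75/2 = 75/2
Maximum value = (75/2) * (75/2) = 5625/4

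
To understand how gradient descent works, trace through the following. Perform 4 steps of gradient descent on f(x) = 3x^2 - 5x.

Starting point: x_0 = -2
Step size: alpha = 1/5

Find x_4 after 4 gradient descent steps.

f(x) = 3x^2 - 5x, f'(x) = 6x + (-5)
Step 1: f'(-2) = -17, x_1 = -2 - 1/5 * -17 = 7/5
Step 2: f'(7/5) = 17/5, x_2 = 7/5 - 1/5 * 17/5 = 18/25
Step 3: f'(18/25) = -17/25, x_3 = 18/25 - 1/5 * -17/25 = 107/125
Step 4: f'(107/125) = 17/125, x_4 = 107/125 - 1/5 * 17/125 = 518/625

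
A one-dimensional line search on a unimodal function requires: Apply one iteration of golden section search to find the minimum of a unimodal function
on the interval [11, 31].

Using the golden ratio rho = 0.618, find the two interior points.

Golden section search on [11, 31].
Golden ratio rho = 0.618 (approx).
Interior points:
  x_1 = 11 + (1-0.618)*20 = 18.6400
  x_2 = 11 + 0.618*20 = 23.3600
Compare f(x_1) and f(x_2) to determine which subinterval to keep.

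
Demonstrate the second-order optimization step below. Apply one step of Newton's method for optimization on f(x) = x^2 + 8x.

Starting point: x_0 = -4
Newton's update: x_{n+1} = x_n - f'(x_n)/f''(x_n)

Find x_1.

f(x) = x^2 + 8x
f'(x) = 2x + (8), f''(x) = 2
Newton step: x_1 = x_0 - f'(x_0)/f''(x_0)
f'(-4) = 0
x_1 = -4 - 0/2 = -4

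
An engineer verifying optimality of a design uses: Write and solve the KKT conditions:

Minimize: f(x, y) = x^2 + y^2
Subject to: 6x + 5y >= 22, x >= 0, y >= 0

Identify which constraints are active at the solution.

KKT conditions for min x^2 + y^2 s.t. 6x + 5y >= 22, x >= 0, y >= 0:
Stationarity: 2x = mu*6 + mu_x, 2y = mu*5 + mu_y, with mu, mu_x, mu_y >= 0
Complementary slackness: mu*(6x + 5y - 22) = 0, mu_x*x = 0, mu_y*y = 0
(0, 0) is infeasible (6*0 + 5*0 < 22), so if mu = 0 stationarity would force x = mu_x/2 >= 0, y = mu_y/2 >= 0 with mu_x*x = mu_y*y = 0, i.e. x = y = 0: contradiction. Hence mu > 0 and 6x + 5y = 22 is active.
Try x > 0, y > 0 (so mu_x = mu_y = 0): x = 6*mu/2, y = 5*mu/2
Substitute: 6*(6*mu/2) + 5*(5*mu/2) = 22
  mu*61/2 = 22 => mu = 44/61
x* = 132/61 > 0, y* = 110/61 > 0, consistent with mu_x = mu_y = 0.
f is convex and the constraints are linear, so this KKT point is the global minimum.
f* = 484/61
Active constraints: 6x + 5y >= 22 (holds with equality, mu = 44/61 > 0); x >= 0 and y >= 0 are inactive (mu_x = mu_y = 0).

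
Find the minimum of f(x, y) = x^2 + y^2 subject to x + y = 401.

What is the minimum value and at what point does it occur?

Substitute y = 401 - x into f(x,y) = x^2 + y^2:
g(x) = x^2 + (401 - x)^2 = 2x^2 - 802x + 160801
g'(x) = 4x - 802 = 0  =>  x = 401/2
y = 401 - 401/2 = 401/2
Minimum value = (401/2)^2 + (401/2)^2 = 160801/2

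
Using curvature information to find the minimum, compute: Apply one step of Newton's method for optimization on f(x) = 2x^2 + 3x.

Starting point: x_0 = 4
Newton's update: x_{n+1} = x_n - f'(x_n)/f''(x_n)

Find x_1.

f(x) = 2x^2 + 3x
f'(x) = 4x + (3), f''(x) = 4
Newton step: x_1 = x_0 - f'(x_0)/f''(x_0)
f'(4) = 19
x_1 = 4 - 19/4 = -3/4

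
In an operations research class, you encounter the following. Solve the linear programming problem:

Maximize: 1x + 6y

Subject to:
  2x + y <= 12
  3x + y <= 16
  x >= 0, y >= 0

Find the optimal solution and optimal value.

Feasible vertices: (0, 0), (0, 12), (4, 4), (16/3, 0)
Objective 1x + 6y at each:
  (0, 0): 0
  (0, 12): 72
  (4, 4): 28
  (16/3, 0): 16/3
Maximum is 72 at (0, 12).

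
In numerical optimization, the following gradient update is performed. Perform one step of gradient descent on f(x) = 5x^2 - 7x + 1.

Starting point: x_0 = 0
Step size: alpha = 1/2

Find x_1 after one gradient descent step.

f(x) = 5x^2 - 7x + 1
f'(x) = 10x - 7
f'(0) = 10*0 + (-7) = -7
x_1 = x_0 - alpha * f'(x_0) = 0 - 1/2 * -7 = 7/2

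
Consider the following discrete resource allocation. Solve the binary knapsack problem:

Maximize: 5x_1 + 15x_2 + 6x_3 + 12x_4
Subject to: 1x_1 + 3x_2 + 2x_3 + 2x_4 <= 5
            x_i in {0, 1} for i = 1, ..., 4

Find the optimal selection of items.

Items: item 1 (v=5, w=1), item 2 (v=15, w=3), item 3 (v=6, w=2), item 4 (v=12, w=2)
Capacity: 5
Checking all 16 subsets (w = total weight, v = total value):
  {}: w = 0, v = 0
  {1}: w = 1, v = 5
  {2}: w = 3, v = 15
  {3}: w = 2, v = 6
  {4}: w = 2, v = 12
  {1, 2}: w = 4, v = 20
  {1, 3}: w = 3, v = 11
  {1, 4}: w = 3, v = 17
  {2, 3}: w = 5, v = 21
  {2, 4}: w = 5, v = 27
  {3, 4}: w = 4, v = 18
  {1, 2, 3}: w = 6 > 5, infeasible
  {1, 2, 4}: w = 6 > 5, infeasible
  {1, 3, 4}: w = 5, v = 23
  {2, 3, 4}: w = 7 > 5, infeasible
  {1, 2, 3, 4}: w = 8 > 5, infeasible
Best feasible subset: items [2, 4]
Total weight: 5 <= 5, total value: 27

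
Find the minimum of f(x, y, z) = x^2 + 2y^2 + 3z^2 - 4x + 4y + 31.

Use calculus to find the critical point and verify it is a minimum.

f(x,y,z) = x^2 + 2y^2 + 3z^2 - 4x + 4y + 31
df/dx = 2x + (-4) = 0 => x = 2
df/dy = 4y + (4) = 0 => y = -1
df/dz = 6z + (0) = 0 => z = 0
f(2,-1,0) = 1*(2)^2 + 2*(-1)^2 + 3*(0)^2 + -4*(2) + 4*(-1) + 31 = 25
Hessian is diagonal with entries 2, 4, 6 > 0, confirmed minimum.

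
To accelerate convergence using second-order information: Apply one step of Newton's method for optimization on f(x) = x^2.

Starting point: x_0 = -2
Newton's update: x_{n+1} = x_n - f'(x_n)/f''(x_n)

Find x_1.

f(x) = x^2
f'(x) = 2x + (0), f''(x) = 2
Newton step: x_1 = x_0 - f'(x_0)/f''(x_0)
f'(-2) = -4
x_1 = -2 - -4/2 = 0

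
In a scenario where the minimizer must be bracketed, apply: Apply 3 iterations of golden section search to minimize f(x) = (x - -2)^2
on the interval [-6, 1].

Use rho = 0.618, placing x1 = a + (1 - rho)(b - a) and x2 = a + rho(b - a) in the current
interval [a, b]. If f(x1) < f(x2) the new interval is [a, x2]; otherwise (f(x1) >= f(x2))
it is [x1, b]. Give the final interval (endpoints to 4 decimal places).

Golden section search for min of f(x) = (x - -2)^2 on [-6, 1].
Each step: x1 = a + (1 - rho)(b - a), x2 = a + rho(b - a); if f(x1) < f(x2) keep [a, x2], otherwise keep [x1, b].
Step 1: [-6.0000, 1.0000], x1=-3.3260 (f=1.7583), x2=-1.6740 (f=0.1063); f(x1) > f(x2) => keep [-3.3260, 1.0000]
Step 2: [-3.3260, 1.0000], x1=-1.6735 (f=0.1066), x2=-0.6525 (f=1.8157); f(x1) < f(x2) => keep [-3.3260, -0.6525]
Step 3: [-3.3260, -0.6525], x1=-2.3047 (f=0.0929), x2=-1.6738 (f=0.1064); f(x1) < f(x2) => keep [-3.3260, -1.6738]
Final interval: [-3.3260, -1.6738]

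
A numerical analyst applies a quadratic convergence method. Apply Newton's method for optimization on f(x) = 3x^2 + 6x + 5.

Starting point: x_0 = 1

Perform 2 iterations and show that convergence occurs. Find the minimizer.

f(x) = 3x^2 + 6x + 5, f'(x) = 6x + (6), f''(x) = 6
Step 1: f'(1) = 12, x_1 = 1 - 12/6 = -1
Step 2: f'(-1) = 0, x_2 = -1 (converged)
Newton's method converges in 1 step for quadratics.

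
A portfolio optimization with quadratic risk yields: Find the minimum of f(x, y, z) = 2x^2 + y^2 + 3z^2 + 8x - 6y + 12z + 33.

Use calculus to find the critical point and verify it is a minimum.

f(x,y,z) = 2x^2 + y^2 + 3z^2 + 8x - 6y + 12z + 33
df/dx = 4x + (8) = 0 => x = -2
df/dy = 2y + (-6) = 0 => y = 3
df/dz = 6z + (12) = 0 => z = -2
f(-2,3,-2) = 2*(-2)^2 + 1*(3)^2 + 3*(-2)^2 + 8*(-2) + -6*(3) + 12*(-2) + 33 = 4
Hessian is diagonal with entries 4, 2, 6 > 0, confirmed minimum.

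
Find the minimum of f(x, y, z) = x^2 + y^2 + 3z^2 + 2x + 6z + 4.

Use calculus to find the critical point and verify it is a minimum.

f(x,y,z) = x^2 + y^2 + 3z^2 + 2x + 6z + 4
df/dx = 2x + (2) = 0 => x = -1
df/dy = 2y + (0) = 0 => y = 0
df/dz = 6z + (6) = 0 => z = -1
f(-1,0,-1) = 1*(-1)^2 + 1*(0)^2 + 3*(-1)^2 + 2*(-1) + 6*(-1) + 4 = 0
Hessian is diagonal with entries 2, 2, 6 > 0, confirmed minimum.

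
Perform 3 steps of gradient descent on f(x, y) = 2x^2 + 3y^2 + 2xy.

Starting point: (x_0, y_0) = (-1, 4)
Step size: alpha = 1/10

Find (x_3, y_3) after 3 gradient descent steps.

f(x,y) = 2x^2 + 3y^2 + 2xy
grad_x = 4x + 2y, grad_y = 6y + 2x
Step 1: grad = (4, 22), (-7/5, 9/5)
Step 2: grad = (-2, 8), (-6/5, 1)
Step 3: grad = (-14/5, 18/5), (-23/25, 16/25)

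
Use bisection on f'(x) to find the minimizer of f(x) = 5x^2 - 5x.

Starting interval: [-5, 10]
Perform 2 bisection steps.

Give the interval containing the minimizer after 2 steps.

Finding critical point of f(x) = 5x^2 - 5x using bisection on f'(x) = 10x + -5.
f'(x) = 0 when x = 1/2.
Starting interval: [-5, 10]
Step 1: mid = 5/2, f'(mid) = 20, new interval = [-5, 5/2]
Step 2: mid = -5/4, f'(mid) = -35/2, new interval = [-5/4, 5/2]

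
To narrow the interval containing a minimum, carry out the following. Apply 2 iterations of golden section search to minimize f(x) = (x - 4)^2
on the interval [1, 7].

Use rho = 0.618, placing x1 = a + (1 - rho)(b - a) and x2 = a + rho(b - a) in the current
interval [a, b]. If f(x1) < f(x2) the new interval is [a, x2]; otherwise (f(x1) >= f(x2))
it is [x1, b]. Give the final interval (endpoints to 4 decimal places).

Golden section search for min of f(x) = (x - 4)^2 on [1, 7].
Each step: x1 = a + (1 - rho)(b - a), x2 = a + rho(b - a); if f(x1) < f(x2) keep [a, x2], otherwise keep [x1, b].
Step 1: [1.0000, 7.0000], x1=3.2920 (f=0.5013), x2=4.7080 (f=0.5013); f(x1) = f(x2) (tie, not '<') => keep [3.2920, 7.0000]
Step 2: [3.2920, 7.0000], x1=4.7085 (f=0.5019), x2=5.5835 (f=2.5076); f(x1) < f(x2) => keep [3.2920, 5.5835]
Final interval: [3.2920, 5.5835]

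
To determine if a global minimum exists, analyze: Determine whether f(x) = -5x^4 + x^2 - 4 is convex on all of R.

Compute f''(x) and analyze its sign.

f(x) = -5x^4 + x^2 - 4
f'(x) = -20x^3 + 2x
f''(x) = -60x^2 + 2
f''(x) = -60x^2 + 2 -> -inf as |x| -> inf
Therefore, f is not globally convex on R.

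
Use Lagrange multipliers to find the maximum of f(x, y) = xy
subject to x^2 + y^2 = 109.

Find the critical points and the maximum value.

Lagrange conditions: y = 2*lambda*x and x = 2*lambda*y
If x = 0 then y = 0, violating the constraint, so x, y != 0.
Dividing: y/x = x/y => x^2 = y^2 => y = x or y = -x
Constraint: 2x^2 = 109 => x^2 = 109/2 => x = +/-sqrt(109/2)
Critical points: (sqrt(109/2), sqrt(109/2)), (-sqrt(109/2), -sqrt(109/2)), (sqrt(109/2), -sqrt(109/2)), (-sqrt(109/2), sqrt(109/2))
  y = x:  xy = x^2 = 109/2  at (sqrt(109/2), sqrt(109/2)) and (-sqrt(109/2), -sqrt(109/2))
  y = -x: xy = -x^2 = -109/2 at (sqrt(109/2), -sqrt(109/2)) and (-sqrt(109/2), sqrt(109/2))
Maximum xy = 109/2 at (sqrt(109/2), sqrt(109/2)) and (-sqrt(109/2), -sqrt(109/2))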